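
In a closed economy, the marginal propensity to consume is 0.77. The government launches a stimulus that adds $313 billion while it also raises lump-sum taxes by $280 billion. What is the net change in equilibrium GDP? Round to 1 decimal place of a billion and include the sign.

+$423.5 billion

Expenditure multiplier = 1/(1 − MPC) = 1/(1 − 0.77) = 1/0.23 ≈ 4.348.
ΔG contributes k·ΔG = (+$313 billion) / 0.23 ≈ +$1,360.9 billion.
ΔT of +$280 billion changes first-round spending by −c·ΔT = −$215.6 billion, contributing k·(−c·ΔT) = (−$215.6 billion) / 0.23 ≈ −$937.4 billion.
Net ΔY = k(ΔG − c·ΔT) = (+$97.4 billion) / 0.23 ≈ +$423.5 billion.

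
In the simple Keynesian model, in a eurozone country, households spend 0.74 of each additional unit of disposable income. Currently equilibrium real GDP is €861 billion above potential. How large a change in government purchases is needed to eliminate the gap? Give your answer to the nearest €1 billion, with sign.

−€224 billion

Spending multiplier = 1/(1 − MPC) = 1/(1 − 0.74) = 1/0.26 ≈ 3.846.
Need ΔY = −€861 billion, so ΔG = ΔY/k = (−€861 billion) × 0.26 ≈ −€224 billion.
The government should cut government purchases by €224 billion.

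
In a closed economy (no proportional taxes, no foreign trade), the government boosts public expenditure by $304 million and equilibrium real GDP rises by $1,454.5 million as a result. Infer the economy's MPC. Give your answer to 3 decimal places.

0.791

Implied spending multiplier k = ΔY/ΔG = 1,454.5/304 ≈ 4.7845.
Since k = 1/(1 − MPC), MPC = 1 − 1/k = 1 − ΔG/ΔY = 1 − 304/1,454.5 ≈ 0.791.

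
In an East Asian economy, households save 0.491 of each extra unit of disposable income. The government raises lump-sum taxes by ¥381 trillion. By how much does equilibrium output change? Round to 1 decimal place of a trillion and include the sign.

MPC = 1 − MPS = 1 − 0.491 = 0.509.
A lump-sum tax change of +¥381 trillion shifts disposable income by −¥381 trillion; first-round consumption changes by −c × ΔT = −0.509 × (+¥381 trillion) = −¥193.929 trillion.
Expenditure multiplier = 1/(1 − MPC) = 1/(1 − 0.509) = 1/0.491 ≈ 2.037.
The tax multiplier is −c × k ≈ −1.037, so ΔY = k × (−c·ΔT) = (−¥193.929 trillion) / 0.491 ≈ −¥395 trillion.

−¥395.0 trillion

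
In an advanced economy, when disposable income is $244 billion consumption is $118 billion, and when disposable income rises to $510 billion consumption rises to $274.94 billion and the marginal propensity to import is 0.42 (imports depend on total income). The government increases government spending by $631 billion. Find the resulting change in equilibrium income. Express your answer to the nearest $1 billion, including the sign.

MPC = ΔC/ΔYd = (274.94 − 118)/(510 − 244) = 156.94/266 = 0.59.
Government-spending multiplier = 1/(1 − c + m) = 1/(1 − 0.59 + 0.42) = 1/0.83 ≈ 1.205.
ΔY = k × ΔG = (+$631 billion) / 0.83 ≈ +$760 billion.

+$760 billion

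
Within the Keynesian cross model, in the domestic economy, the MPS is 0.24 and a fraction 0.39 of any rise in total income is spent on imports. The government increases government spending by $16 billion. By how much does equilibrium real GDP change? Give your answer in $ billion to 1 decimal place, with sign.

+$25.4 billion

MPC = 1 − MPS = 1 − 0.24 = 0.76.
Government-spending multiplier = 1/(1 − c + m) = 1/(1 − 0.76 + 0.39) = 1/0.63 ≈ 1.587.
ΔY = k × ΔG = (+$16 billion) / 0.63 ≈ +$25.4 billion.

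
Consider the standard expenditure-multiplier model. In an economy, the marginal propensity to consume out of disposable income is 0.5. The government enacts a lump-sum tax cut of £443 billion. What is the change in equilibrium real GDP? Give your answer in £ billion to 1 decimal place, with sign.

A lump-sum tax change of −£443 billion shifts disposable income by +£443 billion; first-round consumption changes by −c × ΔT = −0.5 × (−£443 billion) = +£221.5 billion.
Expenditure multiplier = 1/(1 − MPC) = 1/(1 − 0.5) = 1/0.5 = 2.
The tax multiplier is −c × k = −1, so ΔY = k × (−c·ΔT) = (+£221.5 billion) / 0.5 = +£443 billion.

+£443.0 billion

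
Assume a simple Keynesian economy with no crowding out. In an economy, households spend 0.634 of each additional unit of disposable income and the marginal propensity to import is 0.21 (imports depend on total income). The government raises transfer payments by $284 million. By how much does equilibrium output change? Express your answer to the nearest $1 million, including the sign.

The transfer change shifts disposable income by +$284 million, so first-round consumption changes by c·ΔTR = 0.634 × (+$284 million) = +$180.056 million.
Expenditure multiplier = 1/(1 − c + m) = 1/(1 − 0.634 + 0.21) = 1/0.576 ≈ 1.736.
The transfer multiplier is c × k ≈ 1.101, so ΔY = k × (c·ΔTR) = (+$180.056 million) / 0.576 ≈ +$313 million.

+$313 million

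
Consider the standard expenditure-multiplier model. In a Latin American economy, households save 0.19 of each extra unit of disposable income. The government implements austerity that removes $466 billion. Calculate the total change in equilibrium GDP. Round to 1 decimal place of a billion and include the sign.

−$2,452.6 billion

MPC = 1 − MPS = 1 − 0.19 = 0.81.
Expenditure multiplier = 1/(1 − MPC) = 1/(1 − 0.81) = 1/0.19 ≈ 5.263.
ΔY = k × ΔG = (−$466 billion) / 0.19 ≈ −$2,452.6 billion.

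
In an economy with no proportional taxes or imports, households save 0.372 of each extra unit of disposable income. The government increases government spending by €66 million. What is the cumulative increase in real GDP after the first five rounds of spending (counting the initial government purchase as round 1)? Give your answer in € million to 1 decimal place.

MPC = 1 − MPS = 1 − 0.372 = 0.628.
Round 1 adds ΔG = €66 million; each later round is MPC = 0.628 times the previous.
After 5 rounds: 66 + 41.448 + 26.029344 + 16.346428032 + 10.265556804096 = ΔG·(1 − c^5)/(1 − c) = 66 × (1 − 0.097678328378368)/0.372 ≈ €160.1 million.

€160.1 million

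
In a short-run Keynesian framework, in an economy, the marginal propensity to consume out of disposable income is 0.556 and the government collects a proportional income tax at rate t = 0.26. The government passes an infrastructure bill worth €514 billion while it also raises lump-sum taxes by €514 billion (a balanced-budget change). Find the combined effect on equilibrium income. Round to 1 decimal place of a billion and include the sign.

Expenditure multiplier = 1/(1 − c(1−t)) = 1/(1 − 0.556×0.74) = 1/0.58856 ≈ 1.699.
ΔG contributes k·ΔG = (+€514 billion) / 0.58856 ≈ +€873.3 billion.
ΔT of +€514 billion changes first-round spending by −c·ΔT = −€285.784 billion, contributing k·(−c·ΔT) = (−€285.784 billion) / 0.58856 ≈ −€485.6 billion.
Net ΔY = k(ΔG − c·ΔT) = (+€228.216 billion) / 0.58856 ≈ +€387.8 billion.

+€387.8 billion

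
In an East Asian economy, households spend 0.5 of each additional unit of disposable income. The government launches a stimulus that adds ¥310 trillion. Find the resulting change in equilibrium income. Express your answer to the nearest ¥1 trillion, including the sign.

Expenditure multiplier = 1/(1 − MPC) = 1/(1 − 0.5) = 1/0.5 = 2.
ΔY = k × ΔG = (+¥310 trillion) / 0.5 = +¥620 trillion.

+¥620 trillion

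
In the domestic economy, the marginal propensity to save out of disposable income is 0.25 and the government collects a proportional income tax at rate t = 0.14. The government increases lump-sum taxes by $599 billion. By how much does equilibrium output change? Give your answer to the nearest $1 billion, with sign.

−$1,265 billion

MPC = 1 − MPS = 1 − 0.25 = 0.75.
A lump-sum tax change of +$599 billion shifts disposable income by −$599 billion; first-round consumption changes by −c × ΔT = −0.75 × (+$599 billion) = −$449.25 billion.
Expenditure multiplier = 1/(1 − c(1−t)) = 1/(1 − 0.75×0.86) = 1/0.355 ≈ 2.817.
The tax multiplier is −c × k ≈ −2.113, so ΔY = k × (−c·ΔT) = (−$449.25 billion) / 0.355 ≈ −$1,265 billion.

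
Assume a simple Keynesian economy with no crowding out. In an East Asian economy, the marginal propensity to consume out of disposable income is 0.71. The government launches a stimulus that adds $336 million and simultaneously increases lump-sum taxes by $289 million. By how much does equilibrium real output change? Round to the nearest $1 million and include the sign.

+$451 million

Expenditure multiplier = 1/(1 − MPC) = 1/(1 − 0.71) = 1/0.29 ≈ 3.448.
ΔG contributes k·ΔG = (+$336 million) / 0.29 ≈ +$1,158.6 million.
ΔT of +$289 million changes first-round spending by −c·ΔT = −$205.19 million, contributing k·(−c·ΔT) = (−$205.19 million) / 0.29 ≈ −$707.6 million.
Net ΔY = k(ΔG − c·ΔT) = (+$130.81 million) / 0.29 ≈ +$451 million.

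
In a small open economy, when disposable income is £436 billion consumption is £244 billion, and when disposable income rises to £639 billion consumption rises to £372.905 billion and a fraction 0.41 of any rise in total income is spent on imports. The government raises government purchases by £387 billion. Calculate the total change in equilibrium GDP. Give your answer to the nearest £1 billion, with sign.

MPC = ΔC/ΔYd = (372.905 − 244)/(639 − 436) = 128.905/203 = 0.635.
Government-spending multiplier = 1/(1 − c + m) = 1/(1 − 0.635 + 0.41) = 1/0.775 ≈ 1.29.
ΔY = k × ΔG = (+£387 billion) / 0.775 ≈ +£499 billion.

+£499 billion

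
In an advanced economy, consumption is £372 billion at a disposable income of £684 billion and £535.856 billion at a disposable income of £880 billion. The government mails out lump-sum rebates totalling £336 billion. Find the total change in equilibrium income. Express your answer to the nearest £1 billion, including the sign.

+£1,713 billion

MPC = ΔC/ΔYd = (535.856 − 372)/(880 − 684) = 163.856/196 = 0.836.
A lump-sum tax change of −£336 billion shifts disposable income by +£336 billion; first-round consumption changes by −c × ΔT = −0.836 × (−£336 billion) = +£280.896 billion.
Expenditure multiplier = 1/(1 − MPC) = 1/(1 − 0.836) = 1/0.164 ≈ 6.098.
The tax multiplier is −c × k ≈ −5.098, so ΔY = k × (−c·ΔT) = (+£280.896 billion) / 0.164 ≈ +£1,713 billion.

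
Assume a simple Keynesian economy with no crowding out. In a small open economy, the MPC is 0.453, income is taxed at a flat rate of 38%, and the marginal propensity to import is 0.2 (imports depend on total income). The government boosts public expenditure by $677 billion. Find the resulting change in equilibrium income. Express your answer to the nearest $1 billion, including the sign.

+$737 billion

Government-spending multiplier = 1/(1 − c(1−t) + m) = 1/(1 − 0.453×0.62 + 0.2) = 1/0.91914 ≈ 1.088.
ΔY = k × ΔG = (+$677 billion) / 0.91914 ≈ +$737 billion.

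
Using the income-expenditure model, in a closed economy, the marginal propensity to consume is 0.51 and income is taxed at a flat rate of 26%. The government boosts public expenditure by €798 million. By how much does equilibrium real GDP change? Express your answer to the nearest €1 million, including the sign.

+€1,282 million

Government-spending multiplier = 1/(1 − c(1−t)) = 1/(1 − 0.51×0.74) = 1/0.6226 ≈ 1.606.
ΔY = k × ΔG = (+€798 million) / 0.6226 ≈ +€1,282 million.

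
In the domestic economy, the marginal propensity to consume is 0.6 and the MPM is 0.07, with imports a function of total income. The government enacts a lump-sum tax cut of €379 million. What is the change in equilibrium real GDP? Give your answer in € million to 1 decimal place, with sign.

A lump-sum tax change of −€379 million shifts disposable income by +€379 million; first-round consumption changes by −c × ΔT = −0.6 × (−€379 million) = +€227.4 million.
Expenditure multiplier = 1/(1 − c + m) = 1/(1 − 0.6 + 0.07) = 1/0.47 ≈ 2.128.
The tax multiplier is −c × k ≈ −1.277, so ΔY = k × (−c·ΔT) = (+€227.4 million) / 0.47 ≈ +€483.8 million.

+€483.8 million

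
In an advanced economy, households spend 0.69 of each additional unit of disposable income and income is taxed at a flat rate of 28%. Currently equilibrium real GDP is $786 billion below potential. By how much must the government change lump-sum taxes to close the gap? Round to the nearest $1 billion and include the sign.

Spending multiplier = 1/(1 − c(1−t)) = 1/(1 − 0.69×0.72) = 1/0.5032 ≈ 1.987.
Tax multiplier = −c·k = −0.69/0.5032 ≈ −1.371. Need ΔY = +$786 billion, so ΔT = ΔY/(−c·k) = −(+$786 billion) × 0.5032 / 0.69 ≈ −$573 billion.
The government should cut lump-sum taxes by $573 billion.

−$573 billion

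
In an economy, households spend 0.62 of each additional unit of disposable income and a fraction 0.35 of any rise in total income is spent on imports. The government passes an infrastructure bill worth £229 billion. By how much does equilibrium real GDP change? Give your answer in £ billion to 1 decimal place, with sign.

Spending multiplier = 1/(1 − c + m) = 1/(1 − 0.62 + 0.35) = 1/0.73 ≈ 1.37.
ΔY = k × ΔG = (+£229 billion) / 0.73 ≈ +£313.7 billion.

+£313.7 billion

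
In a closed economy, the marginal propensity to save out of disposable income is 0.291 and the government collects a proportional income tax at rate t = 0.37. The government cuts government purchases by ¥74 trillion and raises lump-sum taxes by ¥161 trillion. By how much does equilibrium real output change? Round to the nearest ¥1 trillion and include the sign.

−¥340 trillion

MPC = 1 − MPS = 1 − 0.291 = 0.709.
Expenditure multiplier = 1/(1 − c(1−t)) = 1/(1 − 0.709×0.63) = 1/0.55333 ≈ 1.807.
ΔG contributes k·ΔG = (−¥74 trillion) / 0.55333 ≈ −¥133.7 trillion.
ΔT of +¥161 trillion changes first-round spending by −c·ΔT = −¥114.149 trillion, contributing k·(−c·ΔT) = (−¥114.149 trillion) / 0.55333 ≈ −¥206.3 trillion.
Net ΔY = k(ΔG − c·ΔT) = (−¥188.149 trillion) / 0.55333 ≈ −¥340 trillion.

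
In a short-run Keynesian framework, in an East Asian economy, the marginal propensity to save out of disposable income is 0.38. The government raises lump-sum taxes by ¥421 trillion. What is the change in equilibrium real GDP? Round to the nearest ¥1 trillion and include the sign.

MPC = 1 − MPS = 1 − 0.38 = 0.62.
A lump-sum tax change of +¥421 trillion shifts disposable income by −¥421 trillion; first-round consumption changes by −c × ΔT = −0.62 × (+¥421 trillion) = −¥261.02 trillion.
Expenditure multiplier = 1/(1 − MPC) = 1/(1 − 0.62) = 1/0.38 ≈ 2.632.
The tax multiplier is −c × k ≈ −1.632, so ΔY = k × (−c·ΔT) = (−¥261.02 trillion) / 0.38 ≈ −¥687 trillion.

−¥687 trillion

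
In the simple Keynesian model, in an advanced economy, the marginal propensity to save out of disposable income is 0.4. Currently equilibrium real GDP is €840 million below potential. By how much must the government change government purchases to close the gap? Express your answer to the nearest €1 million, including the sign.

+€336 million

MPC = 1 − MPS = 1 − 0.4 = 0.6.
Spending multiplier = 1/(1 − MPC) = 1/(1 − 0.6) = 1/0.4 = 2.5.
Need ΔY = +€840 million, so ΔG = ΔY/k = (+€840 million) × 0.4 = +€336 million.
The government should increase government purchases by €336 million.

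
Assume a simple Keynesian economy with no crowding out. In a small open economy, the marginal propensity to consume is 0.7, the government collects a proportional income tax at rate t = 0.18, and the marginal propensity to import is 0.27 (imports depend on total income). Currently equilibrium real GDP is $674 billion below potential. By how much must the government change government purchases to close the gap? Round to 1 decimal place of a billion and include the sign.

Spending multiplier = 1/(1 − c(1−t) + m) = 1/(1 − 0.7×0.82 + 0.27) = 1/0.696 ≈ 1.437.
Need ΔY = +$674 billion, so ΔG = ΔY/k = (+$674 billion) × 0.696 ≈ +$469.1 billion.
The government should increase government purchases by $469.1 billion.

+$469.1 billion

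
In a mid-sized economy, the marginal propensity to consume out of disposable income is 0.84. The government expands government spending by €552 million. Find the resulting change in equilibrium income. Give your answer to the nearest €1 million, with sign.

Expenditure multiplier = 1/(1 − MPC) = 1/(1 − 0.84) = 1/0.16 = 6.25.
ΔY = k × ΔG = (+€552 million) / 0.16 = +€3,450 million.

+€3,450 million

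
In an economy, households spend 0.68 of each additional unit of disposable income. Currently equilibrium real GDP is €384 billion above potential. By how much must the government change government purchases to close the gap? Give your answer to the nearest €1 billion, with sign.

−€123 billion

Spending multiplier = 1/(1 − MPC) = 1/(1 − 0.68) = 1/0.32 = 3.125.
Need ΔY = −€384 billion, so ΔG = ΔY/k = (−€384 billion) × 0.32 ≈ −€123 billion.
The government should cut government purchases by €123 billion.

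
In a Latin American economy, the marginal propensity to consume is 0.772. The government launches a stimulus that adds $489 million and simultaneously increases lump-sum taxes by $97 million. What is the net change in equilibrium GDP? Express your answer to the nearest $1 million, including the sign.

Expenditure multiplier = 1/(1 − MPC) = 1/(1 − 0.772) = 1/0.228 ≈ 4.386.
ΔG contributes k·ΔG = (+$489 million) / 0.228 ≈ +$2,144.7 million.
ΔT of +$97 million changes first-round spending by −c·ΔT = −$74.884 million, contributing k·(−c·ΔT) = (−$74.884 million) / 0.228 ≈ −$328.4 million.
Net ΔY = k(ΔG − c·ΔT) = (+$414.116 million) / 0.228 ≈ +$1,816 million.

+$1,816 million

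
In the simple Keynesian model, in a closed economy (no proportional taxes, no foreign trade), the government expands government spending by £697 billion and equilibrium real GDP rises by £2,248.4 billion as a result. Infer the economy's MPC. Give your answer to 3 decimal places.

Implied spending multiplier k = ΔY/ΔG = 2,248.4/697 ≈ 3.2258.
Since k = 1/(1 − MPC), MPC = 1 − 1/k = 1 − ΔG/ΔY = 1 − 697/2,248.4 ≈ 0.690.

0.690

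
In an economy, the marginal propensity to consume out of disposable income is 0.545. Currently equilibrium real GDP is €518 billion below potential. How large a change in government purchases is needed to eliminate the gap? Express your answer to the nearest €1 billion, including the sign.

Spending multiplier = 1/(1 − MPC) = 1/(1 − 0.545) = 1/0.455 ≈ 2.198.
Need ΔY = +€518 billion, so ΔG = ΔY/k = (+€518 billion) × 0.455 ≈ +€236 billion.
The government should increase government purchases by €236 billion.

+€236 billion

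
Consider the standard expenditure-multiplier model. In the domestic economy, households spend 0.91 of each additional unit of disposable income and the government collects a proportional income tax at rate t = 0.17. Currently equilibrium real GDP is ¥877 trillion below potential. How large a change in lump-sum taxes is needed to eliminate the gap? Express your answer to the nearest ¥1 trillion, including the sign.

−¥236 trillion

Spending multiplier = 1/(1 − c(1−t)) = 1/(1 − 0.91×0.83) = 1/0.2447 ≈ 4.087.
Tax multiplier = −c·k = −0.91/0.2447 ≈ −3.719. Need ΔY = +¥877 trillion, so ΔT = ΔY/(−c·k) = −(+¥877 trillion) × 0.2447 / 0.91 ≈ −¥236 trillion.
The government should cut lump-sum taxes by ¥236 trillion.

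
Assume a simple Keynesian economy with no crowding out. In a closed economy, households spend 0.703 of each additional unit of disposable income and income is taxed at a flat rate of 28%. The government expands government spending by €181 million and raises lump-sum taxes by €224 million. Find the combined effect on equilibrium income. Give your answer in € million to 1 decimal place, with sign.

Expenditure multiplier = 1/(1 − c(1−t)) = 1/(1 − 0.703×0.72) = 1/0.49384 ≈ 2.025.
ΔG contributes k·ΔG = (+€181 million) / 0.49384 ≈ +€366.5 million.
ΔT of +€224 million changes first-round spending by −c·ΔT = −€157.472 million, contributing k·(−c·ΔT) = (−€157.472 million) / 0.49384 ≈ −€318.9 million.
Net ΔY = k(ΔG − c·ΔT) = (+€23.528 million) / 0.49384 ≈ +€47.6 million.

+€47.6 million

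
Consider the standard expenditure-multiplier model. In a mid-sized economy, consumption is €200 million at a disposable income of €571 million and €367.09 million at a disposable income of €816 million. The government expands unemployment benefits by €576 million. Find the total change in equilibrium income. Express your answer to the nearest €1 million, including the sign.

MPC = ΔC/ΔYd = (367.09 − 200)/(816 − 571) = 167.09/245 = 0.682.
The transfer change shifts disposable income by +€576 million, so first-round consumption changes by c·ΔTR = 0.682 × (+€576 million) = +€392.832 million.
Expenditure multiplier = 1/(1 − MPC) = 1/(1 − 0.682) = 1/0.318 ≈ 3.145.
The transfer multiplier is c × k ≈ 2.145, so ΔY = k × (c·ΔTR) = (+€392.832 million) / 0.318 ≈ +€1,235 million.

+€1,235 million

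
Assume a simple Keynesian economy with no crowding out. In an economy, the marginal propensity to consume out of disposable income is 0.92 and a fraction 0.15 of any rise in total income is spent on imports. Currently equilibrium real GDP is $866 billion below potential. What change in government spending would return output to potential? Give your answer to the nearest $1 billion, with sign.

+$199 billion

Spending multiplier = 1/(1 − c + m) = 1/(1 − 0.92 + 0.15) = 1/0.23 ≈ 4.348.
Need ΔY = +$866 billion, so ΔG = ΔY/k = (+$866 billion) × 0.23 ≈ +$199 billion.
The government should increase government spending by $199 billion.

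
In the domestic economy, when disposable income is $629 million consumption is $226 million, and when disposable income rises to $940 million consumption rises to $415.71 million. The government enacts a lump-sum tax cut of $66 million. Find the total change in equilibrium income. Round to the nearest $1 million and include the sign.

+$103 million

MPC = ΔC/ΔYd = (415.71 − 226)/(940 − 629) = 189.71/311 = 0.61.
A lump-sum tax change of −$66 million shifts disposable income by +$66 million; first-round consumption changes by −c × ΔT = −0.61 × (−$66 million) = +$40.26 million.
Expenditure multiplier = 1/(1 − MPC) = 1/(1 − 0.61) = 1/0.39 ≈ 2.564.
The tax multiplier is −c × k ≈ −1.564, so ΔY = k × (−c·ΔT) = (+$40.26 million) / 0.39 ≈ +$103 million.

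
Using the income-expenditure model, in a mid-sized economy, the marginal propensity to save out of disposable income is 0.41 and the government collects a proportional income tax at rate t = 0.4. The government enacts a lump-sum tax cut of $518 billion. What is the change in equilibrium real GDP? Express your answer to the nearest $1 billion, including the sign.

MPC = 1 − MPS = 1 − 0.41 = 0.59.
A lump-sum tax change of −$518 billion shifts disposable income by +$518 billion; first-round consumption changes by −c × ΔT = −0.59 × (−$518 billion) = +$305.62 billion.
Expenditure multiplier = 1/(1 − c(1−t)) = 1/(1 − 0.59×0.6) = 1/0.646 ≈ 1.548.
The tax multiplier is −c × k ≈ −0.913, so ΔY = k × (−c·ΔT) = (+$305.62 billion) / 0.646 ≈ +$473 billion.

+$473 billion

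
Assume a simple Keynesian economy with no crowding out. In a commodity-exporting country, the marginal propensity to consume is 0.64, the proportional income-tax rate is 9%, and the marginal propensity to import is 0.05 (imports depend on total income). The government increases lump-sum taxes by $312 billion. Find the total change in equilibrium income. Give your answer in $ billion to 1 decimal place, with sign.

A lump-sum tax change of +$312 billion shifts disposable income by −$312 billion; first-round consumption changes by −c × ΔT = −0.64 × (+$312 billion) = −$199.68 billion.
Expenditure multiplier = 1/(1 − c(1−t) + m) = 1/(1 − 0.64×0.91 + 0.05) = 1/0.4676 ≈ 2.139.
The tax multiplier is −c × k ≈ −1.369, so ΔY = k × (−c·ΔT) = (−$199.68 billion) / 0.4676 ≈ −$427 billion.

−$427.0 billion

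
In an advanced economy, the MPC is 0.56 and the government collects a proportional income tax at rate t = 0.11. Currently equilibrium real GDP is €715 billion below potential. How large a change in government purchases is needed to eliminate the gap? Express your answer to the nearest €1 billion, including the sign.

+€359 billion

Spending multiplier = 1/(1 − c(1−t)) = 1/(1 − 0.56×0.89) = 1/0.5016 ≈ 1.994.
Need ΔY = +€715 billion, so ΔG = ΔY/k = (+€715 billion) × 0.5016 ≈ +€359 billion.
The government should increase government purchases by €359 billion.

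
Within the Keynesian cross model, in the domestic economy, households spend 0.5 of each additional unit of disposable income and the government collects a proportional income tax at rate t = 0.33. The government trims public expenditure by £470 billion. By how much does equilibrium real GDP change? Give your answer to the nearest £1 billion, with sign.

Government-spending multiplier = 1/(1 − c(1−t)) = 1/(1 − 0.5×0.67) = 1/0.665 ≈ 1.504.
ΔY = k × ΔG = (−£470 billion) / 0.665 ≈ −£707 billion.

−£707 billion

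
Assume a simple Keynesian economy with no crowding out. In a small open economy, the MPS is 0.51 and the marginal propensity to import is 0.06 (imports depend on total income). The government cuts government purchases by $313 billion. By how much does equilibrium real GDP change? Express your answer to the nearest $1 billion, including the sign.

MPC = 1 − MPS = 1 − 0.51 = 0.49.
Government-spending multiplier = 1/(1 − c + m) = 1/(1 − 0.49 + 0.06) = 1/0.57 ≈ 1.754.
ΔY = k × ΔG = (−$313 billion) / 0.57 ≈ −$549 billion.

−$549 billion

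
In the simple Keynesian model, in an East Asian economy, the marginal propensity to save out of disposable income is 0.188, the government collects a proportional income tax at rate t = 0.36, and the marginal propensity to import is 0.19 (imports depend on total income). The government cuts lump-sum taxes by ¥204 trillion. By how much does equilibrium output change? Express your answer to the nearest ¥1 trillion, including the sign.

MPC = 1 − MPS = 1 − 0.188 = 0.812.
A lump-sum tax change of −¥204 trillion shifts disposable income by +¥204 trillion; first-round consumption changes by −c × ΔT = −0.812 × (−¥204 trillion) = +¥165.648 trillion.
Expenditure multiplier = 1/(1 − c(1−t) + m) = 1/(1 − 0.812×0.64 + 0.19) = 1/0.67032 ≈ 1.492.
The tax multiplier is −c × k ≈ −1.211, so ΔY = k × (−c·ΔT) = (+¥165.648 trillion) / 0.67032 ≈ +¥247 trillion.

+¥247 trillion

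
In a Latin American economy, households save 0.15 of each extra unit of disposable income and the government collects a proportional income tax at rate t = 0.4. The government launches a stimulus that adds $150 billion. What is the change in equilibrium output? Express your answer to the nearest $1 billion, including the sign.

+$306 billion

MPC = 1 − MPS = 1 − 0.15 = 0.85.
Spending multiplier = 1/(1 − c(1−t)) = 1/(1 − 0.85×0.6) = 1/0.49 ≈ 2.041.
ΔY = k × ΔG = (+$150 billion) / 0.49 ≈ +$306 billion.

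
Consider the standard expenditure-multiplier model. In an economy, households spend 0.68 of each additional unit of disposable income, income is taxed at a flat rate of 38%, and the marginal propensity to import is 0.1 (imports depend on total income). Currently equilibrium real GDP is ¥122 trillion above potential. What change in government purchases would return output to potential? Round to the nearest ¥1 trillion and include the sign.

Spending multiplier = 1/(1 − c(1−t) + m) = 1/(1 − 0.68×0.62 + 0.1) = 1/0.6784 ≈ 1.474.
Need ΔY = −¥122 trillion, so ΔG = ΔY/k = (−¥122 trillion) × 0.6784 ≈ −¥83 trillion.
The government should cut government purchases by ¥83 trillion.

−¥83 trillion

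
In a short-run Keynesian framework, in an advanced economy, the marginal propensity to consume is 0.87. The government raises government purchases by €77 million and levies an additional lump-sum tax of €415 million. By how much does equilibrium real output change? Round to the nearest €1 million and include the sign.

Expenditure multiplier = 1/(1 − MPC) = 1/(1 − 0.87) = 1/0.13 ≈ 7.692.
ΔG contributes k·ΔG = (+€77 million) / 0.13 ≈ +€592.3 million.
ΔT of +€415 million changes first-round spending by −c·ΔT = −€361.05 million, contributing k·(−c·ΔT) = (−€361.05 million) / 0.13 ≈ −€2,777.3 million.
Net ΔY = k(ΔG − c·ΔT) = (−€284.05 million) / 0.13 = −€2,185 million.

−€2,185 million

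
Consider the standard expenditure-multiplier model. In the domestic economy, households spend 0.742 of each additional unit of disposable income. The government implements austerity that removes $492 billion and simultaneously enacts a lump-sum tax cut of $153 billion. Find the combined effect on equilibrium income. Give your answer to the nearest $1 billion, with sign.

−$1,467 billion

Expenditure multiplier = 1/(1 − MPC) = 1/(1 − 0.742) = 1/0.258 ≈ 3.876.
ΔG contributes k·ΔG = (−$492 billion) / 0.258 ≈ −$1,907 billion.
ΔT of −$153 billion changes first-round spending by −c·ΔT = +$113.526 billion, contributing k·(−c·ΔT) = (+$113.526 billion) / 0.258 ≈ +$440 billion.
Net ΔY = k(ΔG − c·ΔT) = (−$378.474 billion) / 0.258 ≈ −$1,467 billion.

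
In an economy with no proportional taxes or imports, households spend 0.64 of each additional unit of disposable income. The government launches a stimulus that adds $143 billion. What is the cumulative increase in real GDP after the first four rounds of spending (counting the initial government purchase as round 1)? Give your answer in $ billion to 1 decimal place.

$330.6 billion

Round 1 adds ΔG = $143 billion; each later round is MPC = 0.64 times the previous.
After 4 rounds: 143 + 91.52 + 58.5728 + 37.486592 = ΔG·(1 − c^4)/(1 − c) = 143 × (1 − 0.16777216)/0.36 ≈ $330.6 billion.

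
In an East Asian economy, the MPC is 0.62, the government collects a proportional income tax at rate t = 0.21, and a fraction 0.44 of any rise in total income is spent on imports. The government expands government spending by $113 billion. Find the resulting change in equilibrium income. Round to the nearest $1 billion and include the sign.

+$119 billion

Government-spending multiplier = 1/(1 − c(1−t) + m) = 1/(1 − 0.62×0.79 + 0.44) = 1/0.9502 ≈ 1.052.
ΔY = k × ΔG = (+$113 billion) / 0.9502 ≈ +$119 billion.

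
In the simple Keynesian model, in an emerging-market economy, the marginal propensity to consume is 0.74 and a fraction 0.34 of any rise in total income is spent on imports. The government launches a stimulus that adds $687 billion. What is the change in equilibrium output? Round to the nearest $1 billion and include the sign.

Spending multiplier = 1/(1 − c + m) = 1/(1 − 0.74 + 0.34) = 1/0.6 ≈ 1.667.
ΔY = k × ΔG = (+$687 billion) / 0.6 = +$1,145 billion.

+$1,145 billion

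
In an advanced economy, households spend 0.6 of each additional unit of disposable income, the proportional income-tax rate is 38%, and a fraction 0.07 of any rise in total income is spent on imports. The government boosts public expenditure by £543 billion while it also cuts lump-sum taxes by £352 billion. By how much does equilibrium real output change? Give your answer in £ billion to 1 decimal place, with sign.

+£1,080.5 billion

Expenditure multiplier = 1/(1 − c(1−t) + m) = 1/(1 − 0.6×0.62 + 0.07) = 1/0.698 ≈ 1.433.
ΔG contributes k·ΔG = (+£543 billion) / 0.698 ≈ +£777.9 billion.
ΔT of −£352 billion changes first-round spending by −c·ΔT = +£211.2 billion, contributing k·(−c·ΔT) = (+£211.2 billion) / 0.698 ≈ +£302.6 billion.
Net ΔY = k(ΔG − c·ΔT) = (+£754.2 billion) / 0.698 ≈ +£1,080.5 billion.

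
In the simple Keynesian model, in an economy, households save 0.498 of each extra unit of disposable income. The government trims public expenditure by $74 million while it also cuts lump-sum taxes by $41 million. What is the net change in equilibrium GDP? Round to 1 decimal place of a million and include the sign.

−$107.3 million

MPC = 1 − MPS = 1 − 0.498 = 0.502.
Expenditure multiplier = 1/(1 − MPC) = 1/(1 − 0.502) = 1/0.498 ≈ 2.008.
ΔG contributes k·ΔG = (−$74 million) / 0.498 ≈ −$148.6 million.
ΔT of −$41 million changes first-round spending by −c·ΔT = +$20.582 million, contributing k·(−c·ΔT) = (+$20.582 million) / 0.498 ≈ +$41.3 million.
Net ΔY = k(ΔG − c·ΔT) = (−$53.418 million) / 0.498 ≈ −$107.3 million.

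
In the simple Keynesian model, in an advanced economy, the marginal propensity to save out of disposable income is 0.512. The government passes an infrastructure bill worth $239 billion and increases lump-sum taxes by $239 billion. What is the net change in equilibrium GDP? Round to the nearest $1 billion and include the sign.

+$239 billion

MPC = 1 − MPS = 1 − 0.512 = 0.488.
Expenditure multiplier = 1/(1 − MPC) = 1/(1 − 0.488) = 1/0.512 ≈ 1.953.
ΔG contributes k·ΔG = (+$239 billion) / 0.512 ≈ +$466.8 billion.
ΔT of +$239 billion changes first-round spending by −c·ΔT = −$116.632 billion, contributing k·(−c·ΔT) = (−$116.632 billion) / 0.512 ≈ −$227.8 billion.
With ΔG = ΔT and no other leakages, the balanced-budget multiplier is 1, so ΔY = ΔG = +$239 billion.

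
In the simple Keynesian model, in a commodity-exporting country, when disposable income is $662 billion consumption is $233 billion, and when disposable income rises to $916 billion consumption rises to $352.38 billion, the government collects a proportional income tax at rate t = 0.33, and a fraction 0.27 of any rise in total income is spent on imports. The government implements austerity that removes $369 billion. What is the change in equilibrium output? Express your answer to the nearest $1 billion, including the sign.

−$386 billion

MPC = ΔC/ΔYd = (352.38 − 233)/(916 − 662) = 119.38/254 = 0.47.
Government-spending multiplier = 1/(1 − c(1−t) + m) = 1/(1 − 0.47×0.67 + 0.27) = 1/0.9551 ≈ 1.047.
ΔY = k × ΔG = (−$369 billion) / 0.9551 ≈ −$386 billion.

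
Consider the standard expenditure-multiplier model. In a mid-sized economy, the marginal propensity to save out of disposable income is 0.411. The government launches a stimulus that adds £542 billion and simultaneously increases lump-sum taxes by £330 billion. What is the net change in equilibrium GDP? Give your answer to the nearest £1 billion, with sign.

MPC = 1 − MPS = 1 − 0.411 = 0.589.
Expenditure multiplier = 1/(1 − MPC) = 1/(1 − 0.589) = 1/0.411 ≈ 2.433.
ΔG contributes k·ΔG = (+£542 billion) / 0.411 ≈ +£1,318.7 billion.
ΔT of +£330 billion changes first-round spending by −c·ΔT = −£194.37 billion, contributing k·(−c·ΔT) = (−£194.37 billion) / 0.411 ≈ −£472.9 billion.
Net ΔY = k(ΔG − c·ΔT) = (+£347.63 billion) / 0.411 ≈ +£846 billion.

+£846 billion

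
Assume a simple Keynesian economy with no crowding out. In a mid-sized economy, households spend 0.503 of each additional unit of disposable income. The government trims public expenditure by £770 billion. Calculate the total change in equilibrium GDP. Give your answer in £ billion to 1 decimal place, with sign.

Spending multiplier = 1/(1 − MPC) = 1/(1 − 0.503) = 1/0.497 ≈ 2.012.
ΔY = k × ΔG = (−£770 billion) / 0.497 ≈ −£1,549.3 billion.

−£1,549.3 billion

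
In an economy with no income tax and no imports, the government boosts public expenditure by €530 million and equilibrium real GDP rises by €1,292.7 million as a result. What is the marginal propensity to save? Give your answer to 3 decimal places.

Implied spending multiplier k = ΔY/ΔG = 1,292.7/530 ≈ 2.4391.
Since k = 1/(1 − MPC), MPC = 1 − 1/k = 1 − ΔG/ΔY = 1 − 530/1,292.7 ≈ 0.590.
MPS = 1 − MPC = 0.410.

0.410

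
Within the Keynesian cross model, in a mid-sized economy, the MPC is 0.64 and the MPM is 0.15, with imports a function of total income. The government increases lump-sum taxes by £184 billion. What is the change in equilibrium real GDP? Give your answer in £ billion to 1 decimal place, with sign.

A lump-sum tax change of +£184 billion shifts disposable income by −£184 billion; first-round consumption changes by −c × ΔT = −0.64 × (+£184 billion) = −£117.76 billion.
Expenditure multiplier = 1/(1 − c + m) = 1/(1 − 0.64 + 0.15) = 1/0.51 ≈ 1.961.
The tax multiplier is −c × k ≈ −1.255, so ΔY = k × (−c·ΔT) = (−£117.76 billion) / 0.51 ≈ −£230.9 billion.

−£230.9 billion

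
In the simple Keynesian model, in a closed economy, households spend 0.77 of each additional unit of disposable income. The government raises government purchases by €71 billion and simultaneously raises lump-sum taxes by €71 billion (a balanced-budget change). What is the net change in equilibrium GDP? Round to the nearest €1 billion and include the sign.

Expenditure multiplier = 1/(1 − MPC) = 1/(1 − 0.77) = 1/0.23 ≈ 4.348.
ΔG contributes k·ΔG = (+€71 billion) / 0.23 ≈ +€308.7 billion.
ΔT of +€71 billion changes first-round spending by −c·ΔT = −€54.67 billion, contributing k·(−c·ΔT) = (−€54.67 billion) / 0.23 ≈ −€237.7 billion.
With ΔG = ΔT and no other leakages, the balanced-budget multiplier is 1, so ΔY = ΔG = +€71 billion.

+€71 billion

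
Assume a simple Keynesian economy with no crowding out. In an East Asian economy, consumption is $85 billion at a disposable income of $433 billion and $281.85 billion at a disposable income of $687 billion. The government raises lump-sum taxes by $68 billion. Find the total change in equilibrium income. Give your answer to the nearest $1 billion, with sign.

−$234 billion

MPC = ΔC/ΔYd = (281.85 − 85)/(687 − 433) = 196.85/254 = 0.775.
A lump-sum tax change of +$68 billion shifts disposable income by −$68 billion; first-round consumption changes by −c × ΔT = −0.775 × (+$68 billion) = −$52.7 billion.
Expenditure multiplier = 1/(1 − MPC) = 1/(1 − 0.775) = 1/0.225 ≈ 4.444.
The tax multiplier is −c × k ≈ −3.444, so ΔY = k × (−c·ΔT) = (−$52.7 billion) / 0.225 ≈ −$234 billion.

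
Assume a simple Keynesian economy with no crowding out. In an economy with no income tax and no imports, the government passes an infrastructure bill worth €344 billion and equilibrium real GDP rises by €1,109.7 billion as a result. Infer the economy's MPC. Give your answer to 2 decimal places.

Implied spending multiplier k = ΔY/ΔG = 1,109.7/344 ≈ 3.2259.
Since k = 1/(1 − MPC), MPC = 1 − 1/k = 1 − ΔG/ΔY = 1 − 344/1,109.7 ≈ 0.69.

0.69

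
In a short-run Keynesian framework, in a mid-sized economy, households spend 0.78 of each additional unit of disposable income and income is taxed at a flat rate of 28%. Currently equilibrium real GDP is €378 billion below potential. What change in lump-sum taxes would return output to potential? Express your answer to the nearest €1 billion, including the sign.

−€212 billion

Spending multiplier = 1/(1 − c(1−t)) = 1/(1 − 0.78×0.72) = 1/0.4384 ≈ 2.281.
Tax multiplier = −c·k = −0.78/0.4384 ≈ −1.779. Need ΔY = +€378 billion, so ΔT = ΔY/(−c·k) = −(+€378 billion) × 0.4384 / 0.78 ≈ −€212 billion.
The government should cut lump-sum taxes by €212 billion.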